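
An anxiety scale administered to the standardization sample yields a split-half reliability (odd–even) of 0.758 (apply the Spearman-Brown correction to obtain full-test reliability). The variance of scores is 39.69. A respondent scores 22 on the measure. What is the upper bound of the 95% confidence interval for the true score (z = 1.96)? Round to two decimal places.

SD = √39.69 ≃ 6.30000
Full-length reliability (Spearman-Brown) = 2(0.758)/(1+0.758) ≃ 0.86234
SEM = 6.30000*√(1 − 0.86234) ≃ 2.33743
1.96 * SEM ≃ 4.58136
Upper limit = 22 + 4.58136 ≃ 26.58136

26.58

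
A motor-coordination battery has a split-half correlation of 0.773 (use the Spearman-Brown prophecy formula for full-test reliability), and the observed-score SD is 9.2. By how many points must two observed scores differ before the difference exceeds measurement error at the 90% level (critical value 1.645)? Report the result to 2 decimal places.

Full-length reliability (Spearman-Brown) = 2(0.773)/(1+0.773) ≈ 0.8720
SEM = 9.2000×√(1 − 0.8720) ≈ 3.2919
Standard error of the difference = 3.2919·√2 ≈ 4.6554
Minimum reliable difference = 1.645 × SE_diff ≈ 1.645 × 4.6554 ≈ 7.6582

7.66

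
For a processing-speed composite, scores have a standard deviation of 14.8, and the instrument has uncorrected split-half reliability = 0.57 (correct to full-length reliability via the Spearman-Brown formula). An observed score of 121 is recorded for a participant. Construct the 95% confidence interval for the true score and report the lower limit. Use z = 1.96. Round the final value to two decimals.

105.82

r_full = 2·0.57 / (1 + 0.57) ≃ 0.726
The standard error of measurement is 14.800×√(1 − 0.726) ≃ 14.800×0.523 ≃ 7.745.
Half-width = 1.96×7.745 ≃ 15.181
Lower limit = 121 − 15.181 ≃ 105.819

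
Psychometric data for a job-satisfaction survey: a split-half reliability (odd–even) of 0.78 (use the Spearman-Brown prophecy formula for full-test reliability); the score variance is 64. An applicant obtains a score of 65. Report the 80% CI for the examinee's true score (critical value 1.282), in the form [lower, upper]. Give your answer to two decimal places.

[61.39, 68.61]

SD = √64 ≈ 8.0000
Spearman-Brown: r = 2(0.78) / (1 + 0.78) = 1.5600 / 1.7800 ≈ 0.8764
SEM = 8.0000 · √(1 − 0.8764) = 8.0000 · √0.1236 ≈ 8.0000 · 0.3516 ≈ 2.8125
Margin = 1.282 · 2.8125 ≈ 3.6056
80% CI: 65 ± 3.6056 = [61.3944, 68.6056]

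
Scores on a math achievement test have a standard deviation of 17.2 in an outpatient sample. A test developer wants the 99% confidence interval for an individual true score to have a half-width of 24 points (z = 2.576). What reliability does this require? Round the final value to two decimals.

SEM needed = half-width / z = 24/2.576 ≈ 9.317
r = 1 − (SEM / SD)² = 1 − (9.317 / 17.2)² ≈ 1 − 0.293 ≈ 0.707

0.71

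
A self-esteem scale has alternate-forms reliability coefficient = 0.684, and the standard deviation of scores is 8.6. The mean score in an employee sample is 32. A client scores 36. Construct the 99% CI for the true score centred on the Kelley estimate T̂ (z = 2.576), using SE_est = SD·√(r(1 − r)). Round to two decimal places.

[24.44, 45.04]

T̂ = r·X + (1 − r)·M = 0.68400×36 + 0.31600×32 = 24.62400 + 10.11200 ≈ 34.73600
SE_est = SD × √(r(1 − r)) = 8.60000 × √0.21614 ≈ 8.60000 × 0.46491 ≈ 3.99825
99% CI: 34.73600 ± 10.29949 ≈ (24.43651, 45.03549)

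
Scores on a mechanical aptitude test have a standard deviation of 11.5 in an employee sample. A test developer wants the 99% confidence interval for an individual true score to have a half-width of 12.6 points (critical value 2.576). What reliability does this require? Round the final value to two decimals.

0.82

SEM needed = half-width / z = 12.6/2.576 ≈ 4.89130
r = 1 − (4.89130/11.5)² ≈ 1 − 0.18091 ≈ 0.81909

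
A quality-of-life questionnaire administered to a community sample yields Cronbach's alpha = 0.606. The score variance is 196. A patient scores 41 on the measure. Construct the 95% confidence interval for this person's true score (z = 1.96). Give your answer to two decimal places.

σ = 196^(1/2) = 14.0000
SEM = 14.0000*√(1 − 0.6060) ≃ 8.7877
Margin = 1.96 * 8.7877 ≃ 17.2239
CI = 41 ± 17.2239 → [23.7761, 58.2239]

[23.78, 58.22]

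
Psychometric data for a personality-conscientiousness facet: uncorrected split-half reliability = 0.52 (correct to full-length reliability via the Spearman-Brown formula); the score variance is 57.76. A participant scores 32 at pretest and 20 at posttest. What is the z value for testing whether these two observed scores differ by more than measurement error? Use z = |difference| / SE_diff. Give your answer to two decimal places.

1.99

SD = √57.76 ≃ 7.600
Spearman-Brown: r = 2(0.52) / (1 + 0.52) = 1.040 / 1.520 ≃ 0.684
SEM = 7.600 · √(1 − 0.684) = 7.600 · √0.316 ≃ 7.600 · 0.562 ≃ 4.271
Standard error of the difference = 4.271·√2 ≃ 6.040
z = |32 − 20| / 6.040 = 12 / 6.040 ≃ 1.987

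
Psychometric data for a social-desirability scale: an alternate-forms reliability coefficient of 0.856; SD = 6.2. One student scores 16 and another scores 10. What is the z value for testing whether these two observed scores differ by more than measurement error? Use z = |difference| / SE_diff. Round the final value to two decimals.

1.80

SEM = 6.2000×√(1 − 0.8560) ≈ 2.3527
Standard error of the difference = 2.3527·√2 ≈ 3.3273
z = 6 / 3.3273 ≈ 1.8033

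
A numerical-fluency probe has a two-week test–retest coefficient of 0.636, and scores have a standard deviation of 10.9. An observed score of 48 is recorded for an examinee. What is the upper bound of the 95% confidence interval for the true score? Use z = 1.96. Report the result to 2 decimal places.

SEM = 10.90000·√(1 − 0.63600) ≈ 6.57623
Margin = 1.96 · 6.57623 ≈ 12.88942
Upper bound: 48 + 12.88942 = 60.88942

60.89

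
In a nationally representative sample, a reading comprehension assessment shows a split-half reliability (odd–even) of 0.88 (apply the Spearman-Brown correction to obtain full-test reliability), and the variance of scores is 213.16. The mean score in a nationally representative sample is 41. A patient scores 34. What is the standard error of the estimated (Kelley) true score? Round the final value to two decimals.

3.57

SD = √213.16 = 14.600
Spearman-Brown: r = 2(0.88) / (1 + 0.88) = 1.760 / 1.880 ≈ 0.936
SE_est = SD * √(r(1 − r)) = 14.600 * √0.060 ≈ 14.600 * 0.244 ≈ 3.569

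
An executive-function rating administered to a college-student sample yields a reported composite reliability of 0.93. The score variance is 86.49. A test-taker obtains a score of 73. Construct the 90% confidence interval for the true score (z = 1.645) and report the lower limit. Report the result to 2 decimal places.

SD = √86.49 = 9.3000
SEM = 9.3000 · √(1 − 0.9300) = 9.3000 · √0.0700 ≃ 9.3000 · 0.2646 ≃ 2.4605
1.645 · SEM ≃ 4.0476
Lower limit = 73 − 4.0476 ≃ 68.9524

68.95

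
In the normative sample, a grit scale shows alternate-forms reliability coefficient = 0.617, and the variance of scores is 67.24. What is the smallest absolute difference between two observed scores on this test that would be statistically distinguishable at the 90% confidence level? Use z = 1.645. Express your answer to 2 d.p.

σ = 67.24^(1/2) = 8.20000
SEM = 8.20000*√(1 − 0.61700) ≈ 5.07473
Standard error of the difference = 5.07473·√2 ≈ 7.17676
Minimum reliable difference = 1.645 * SE_diff ≈ 1.645 * 7.17676 ≈ 11.80577

11.81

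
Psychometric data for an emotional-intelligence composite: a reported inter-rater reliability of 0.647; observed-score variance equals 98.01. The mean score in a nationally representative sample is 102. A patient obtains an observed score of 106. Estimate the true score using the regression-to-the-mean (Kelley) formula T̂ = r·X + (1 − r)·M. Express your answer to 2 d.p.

104.59

T̂ = 0.647(106) + 0.353(102) ≈ 104.588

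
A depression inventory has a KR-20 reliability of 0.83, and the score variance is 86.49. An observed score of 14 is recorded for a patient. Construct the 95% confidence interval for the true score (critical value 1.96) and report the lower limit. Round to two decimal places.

SD = √86.49 ≈ 9.300
SEM = 9.300*√(1 − 0.830) ≈ 3.834
Half-width = 1.96*3.834 ≈ 7.516
Lower bound: 14 − 7.516 = 6.484

6.48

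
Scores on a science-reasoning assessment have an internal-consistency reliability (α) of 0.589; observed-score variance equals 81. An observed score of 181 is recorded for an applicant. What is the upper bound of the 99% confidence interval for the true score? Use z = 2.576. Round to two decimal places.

195.86

σ = 81^(1/2) = 9.000
SEM = 9.000·√(1 − 0.589) ≃ 5.770
Margin = 2.576 · 5.770 ≃ 14.863
Upper limit = 181 + 14.863 ≃ 195.863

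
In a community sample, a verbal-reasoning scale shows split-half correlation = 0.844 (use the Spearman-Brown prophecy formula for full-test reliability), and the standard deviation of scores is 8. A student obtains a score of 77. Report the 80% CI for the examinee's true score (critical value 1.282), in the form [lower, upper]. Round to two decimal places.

r_full = 2·0.844 / (1 + 0.844) ≈ 0.9154
SEM = 8.0000×√(1 − 0.9154) ≈ 2.3269
1.282 × SEM ≈ 2.9830
Interval: (74.0170, 79.9830)

[74.02, 79.98]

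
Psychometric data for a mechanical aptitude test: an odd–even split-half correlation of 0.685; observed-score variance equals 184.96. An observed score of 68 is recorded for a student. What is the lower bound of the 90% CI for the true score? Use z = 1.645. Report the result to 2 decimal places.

SD = √184.96 = 13.60000
r_full = 2·0.685 / (1 + 0.685) ≃ 0.81306
SEM = 13.60000·√(1 − 0.81306) ≃ 5.88023
1.645 · SEM ≃ 9.67298
Lower limit = 68 − 9.67298 ≃ 58.32702

58.33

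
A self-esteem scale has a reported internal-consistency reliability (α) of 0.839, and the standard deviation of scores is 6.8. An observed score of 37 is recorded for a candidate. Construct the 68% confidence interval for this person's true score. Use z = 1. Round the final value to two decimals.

[34.27, 39.73]

The standard error of measurement is 6.8000·√(1 − 0.8390) ≃ 6.8000·0.4012 ≃ 2.7285.
Margin = 1 · 2.7285 ≃ 2.7285
68% CI: 37 ± 2.7285 = [34.2715, 39.7285]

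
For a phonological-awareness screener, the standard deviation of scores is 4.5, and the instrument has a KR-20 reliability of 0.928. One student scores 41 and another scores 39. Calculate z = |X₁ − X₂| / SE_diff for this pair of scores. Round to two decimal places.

SEM = 4.500 * √(1 − 0.928) = 4.500 * √0.072 ≈ 4.500 * 0.268 ≈ 1.207
SE_diff = SEM * √2 ≈ 1.207 * 1.414 ≈ 1.708
z = 2 / 1.708 ≈ 1.171

1.17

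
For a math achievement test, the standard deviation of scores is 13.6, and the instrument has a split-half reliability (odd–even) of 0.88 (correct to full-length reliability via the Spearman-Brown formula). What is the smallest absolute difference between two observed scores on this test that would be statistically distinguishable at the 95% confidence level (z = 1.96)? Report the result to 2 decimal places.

Spearman-Brown: r = 2(0.88) / (1 + 0.88) = 1.7600 / 1.8800 ≈ 0.9362
SEM = 13.6000 · √(1 − 0.9362) = 13.6000 · √0.0638 ≈ 13.6000 · 0.2526 ≈ 3.4360
SE_diff = √2 · SEM ≈ 4.8592
Minimum reliable difference = 1.96 · SE_diff ≈ 1.96 · 4.8592 ≈ 9.5241

9.52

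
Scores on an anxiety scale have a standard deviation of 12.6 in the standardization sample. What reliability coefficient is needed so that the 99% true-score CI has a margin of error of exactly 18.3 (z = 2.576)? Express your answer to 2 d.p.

Required SEM = 18.3 / 2.576 ≈ 7.104
Required reliability = 1 − (SEM/SD)² = 1 − 0.318 ≈ 0.682

0.68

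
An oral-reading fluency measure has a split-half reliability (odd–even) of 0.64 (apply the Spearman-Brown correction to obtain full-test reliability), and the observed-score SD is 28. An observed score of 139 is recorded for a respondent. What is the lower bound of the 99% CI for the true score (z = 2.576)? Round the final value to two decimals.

r_full = 2·0.64 / (1 + 0.64) ≃ 0.78049
SEM = 28.00000*√(1 − 0.78049) ≃ 13.11860
Margin = 2.576 * 13.11860 ≃ 33.79350
Lower bound: 139 − 33.79350 = 105.20650

105.21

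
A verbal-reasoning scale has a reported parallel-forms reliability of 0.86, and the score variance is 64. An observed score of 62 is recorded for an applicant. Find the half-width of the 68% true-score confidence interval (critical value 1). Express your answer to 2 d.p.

SD = √64 ≃ 8.0000
The standard error of measurement is 8.0000×√(1 − 0.8600) ≃ 8.0000×0.3742 ≃ 2.9933.
Half-width = 1×2.9933 ≃ 2.9933

2.99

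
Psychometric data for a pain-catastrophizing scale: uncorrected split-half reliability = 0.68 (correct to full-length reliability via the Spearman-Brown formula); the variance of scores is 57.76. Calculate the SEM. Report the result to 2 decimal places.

σ = 57.76^(1/2) = 7.60000
Full-length reliability (Spearman-Brown) = 2(0.68)/(1+0.68) ≈ 0.80952
The standard error of measurement is 7.60000*√(1 − 0.80952) ≈ 7.60000*0.43644 ≈ 3.31691.

3.32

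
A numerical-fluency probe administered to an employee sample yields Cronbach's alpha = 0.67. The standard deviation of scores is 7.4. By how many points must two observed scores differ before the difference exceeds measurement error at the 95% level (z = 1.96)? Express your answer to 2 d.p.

The standard error of measurement is 7.40000*√(1 − 0.67000) ≈ 7.40000*0.57446 ≈ 4.25098.
SE_diff = SEM * √2 ≈ 4.25098 * 1.41421 ≈ 6.01179
Minimum reliable difference = 1.96 * SE_diff ≈ 1.96 * 6.01179 ≈ 11.78311

11.78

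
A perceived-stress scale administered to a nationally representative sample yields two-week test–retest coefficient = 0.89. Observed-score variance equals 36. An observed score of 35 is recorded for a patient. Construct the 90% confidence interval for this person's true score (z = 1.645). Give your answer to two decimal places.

[31.73, 38.27]

σ = 36^(1/2) = 6.0000
SEM = 6.0000 * √(1 − 0.8900) = 6.0000 * √0.1100 ≃ 6.0000 * 0.3317 ≃ 1.9900
Half-width = 1.645*1.9900 ≃ 3.2735
90% CI: 35 ± 3.2735 = [31.7265, 38.2735]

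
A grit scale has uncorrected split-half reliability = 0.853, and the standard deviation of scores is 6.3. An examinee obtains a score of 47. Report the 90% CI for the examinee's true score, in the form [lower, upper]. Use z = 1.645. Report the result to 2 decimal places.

[44.08, 49.92]

Full-length reliability (Spearman-Brown) = 2(0.853)/(1+0.853) ≈ 0.921
SEM = 6.300 × √(1 − 0.921) = 6.300 × √0.079 ≈ 6.300 × 0.282 ≈ 1.774
1.645 × SEM ≈ 2.919
Interval: (44.081, 49.919)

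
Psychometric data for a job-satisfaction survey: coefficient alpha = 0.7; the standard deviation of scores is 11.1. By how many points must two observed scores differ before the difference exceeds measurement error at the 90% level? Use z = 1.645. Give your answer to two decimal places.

SEM = 11.1000 · √(1 − 0.7000) = 11.1000 · √0.3000 ≃ 11.1000 · 0.5477 ≃ 6.0797
Standard error of the difference = 6.0797·√2 ≃ 8.5980
Smallest detectable difference = 1.645·8.5980 ≃ 14.1437

14.14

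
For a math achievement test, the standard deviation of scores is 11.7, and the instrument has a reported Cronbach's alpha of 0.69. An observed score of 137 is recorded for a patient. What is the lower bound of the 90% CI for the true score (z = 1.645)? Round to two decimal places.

The standard error of measurement is 11.70000*√(1 − 0.69000) ≈ 11.70000*0.55678 ≈ 6.51428.
Half-width = 1.645*6.51428 ≈ 10.71600
Lower limit = 137 − 10.71600 ≈ 126.28400

126.28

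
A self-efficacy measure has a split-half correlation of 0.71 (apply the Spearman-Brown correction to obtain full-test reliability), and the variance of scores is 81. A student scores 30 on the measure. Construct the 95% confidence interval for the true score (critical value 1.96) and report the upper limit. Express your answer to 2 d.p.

37.26

σ = 81^(1/2) = 9.0000
Full-length reliability (Spearman-Brown) = 2(0.71)/(1+0.71) ≈ 0.8304
SEM = 9.0000 · √(1 − 0.8304) = 9.0000 · √0.1696 ≈ 9.0000 · 0.4118 ≈ 3.7063
Half-width = 1.96·3.7063 ≈ 7.2644
Upper limit = 30 + 7.2644 ≈ 37.2644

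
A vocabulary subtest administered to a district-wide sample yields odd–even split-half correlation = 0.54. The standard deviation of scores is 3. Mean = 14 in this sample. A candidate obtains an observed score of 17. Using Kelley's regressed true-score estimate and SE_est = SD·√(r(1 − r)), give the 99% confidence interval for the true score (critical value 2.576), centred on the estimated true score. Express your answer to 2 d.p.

Spearman-Brown: r = 2(0.54) / (1 + 0.54) = 1.08000 / 1.54000 ≈ 0.70130
T̂ = r·X + (1 − r)·M = 0.70130·17 + 0.29870·14 ≈ 11.92208 + 4.18182 ≈ 16.10390
SE_est = SD · √(r(1 − r)) = 3.00000 · √0.20948 ≈ 3.00000 · 0.45769 ≈ 1.37307
99% CI: 16.10390 ± 3.53702 ≈ (12.56688, 19.64091)

[12.57, 19.64]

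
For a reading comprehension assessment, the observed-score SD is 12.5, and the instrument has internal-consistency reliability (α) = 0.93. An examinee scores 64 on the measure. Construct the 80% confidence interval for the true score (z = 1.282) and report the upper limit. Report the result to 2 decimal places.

The standard error of measurement is 12.50000*√(1 − 0.93000) ≈ 12.50000*0.26458 ≈ 3.30719.
1.282 * SEM ≈ 4.23982
Upper bound: 64 + 4.23982 = 68.23982

68.24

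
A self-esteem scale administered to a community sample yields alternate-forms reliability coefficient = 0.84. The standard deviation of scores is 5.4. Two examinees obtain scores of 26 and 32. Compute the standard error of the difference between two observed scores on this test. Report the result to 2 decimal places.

3.05

The standard error of measurement is 5.40000×√(1 − 0.84000) ≈ 5.40000×0.40000 ≈ 2.16000.
SE_diff = SEM × √2 ≈ 2.16000 × 1.41421 ≈ 3.05470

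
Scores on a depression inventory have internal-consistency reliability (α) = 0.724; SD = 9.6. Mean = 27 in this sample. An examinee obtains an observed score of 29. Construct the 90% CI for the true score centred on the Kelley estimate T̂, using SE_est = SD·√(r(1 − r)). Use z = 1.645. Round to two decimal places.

[21.39, 35.51]

T̂ = 0.7240(29) + 0.2760(27) ≈ 28.4480
SE_est = 9.6000·√[r(1 − r)] ≈ 4.2914
90% CI: 28.4480 ± 7.0593 ≈ (21.3887, 35.5073)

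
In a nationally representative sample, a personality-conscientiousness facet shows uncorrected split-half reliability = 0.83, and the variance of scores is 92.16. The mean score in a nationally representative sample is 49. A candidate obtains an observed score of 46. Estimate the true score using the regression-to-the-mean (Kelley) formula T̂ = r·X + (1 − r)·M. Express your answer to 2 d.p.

Spearman-Brown: r = 2(0.83) / (1 + 0.83) = 1.6600 / 1.8300 ≈ 0.9071
T̂ = 0.9071(46) + 0.0929(49) ≈ 46.2787

46.28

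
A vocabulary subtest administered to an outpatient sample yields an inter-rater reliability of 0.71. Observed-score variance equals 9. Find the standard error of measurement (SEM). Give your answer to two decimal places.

1.62

σ = 9^(1/2) = 3.000
The standard error of measurement is 3.000·√(1 − 0.710) ≈ 3.000·0.539 ≈ 1.616.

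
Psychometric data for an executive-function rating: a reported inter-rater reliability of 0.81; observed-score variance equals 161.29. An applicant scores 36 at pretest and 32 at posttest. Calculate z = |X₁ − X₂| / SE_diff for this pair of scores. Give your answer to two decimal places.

0.51

σ = 161.29^(1/2) = 12.700
SEM = 12.700 · √(1 − 0.810) = 12.700 · √0.190 ≃ 12.700 · 0.436 ≃ 5.536
Standard error of the difference = 5.536·√2 ≃ 7.829
z = |36 − 32| / 7.829 = 4 / 7.829 ≃ 0.511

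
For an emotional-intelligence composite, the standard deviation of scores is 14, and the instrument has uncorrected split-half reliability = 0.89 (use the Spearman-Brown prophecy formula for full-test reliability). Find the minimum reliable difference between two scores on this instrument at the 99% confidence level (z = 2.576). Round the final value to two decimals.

r_full = 2·0.89 / (1 + 0.89) ≃ 0.942
SEM = 14.000 · √(1 − 0.942) = 14.000 · √0.058 ≃ 14.000 · 0.241 ≃ 3.377
Standard error of the difference = 3.377·√2 ≃ 4.776
Minimum reliable difference = 2.576 · SE_diff ≃ 2.576 · 4.776 ≃ 12.304

12.30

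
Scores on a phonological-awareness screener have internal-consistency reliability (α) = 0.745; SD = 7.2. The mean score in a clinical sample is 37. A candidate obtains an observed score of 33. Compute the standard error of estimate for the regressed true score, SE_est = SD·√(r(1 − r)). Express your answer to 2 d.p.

3.14

SE_est = SD * √(r(1 − r)) = 7.200 * √0.190 ≈ 7.200 * 0.436 ≈ 3.138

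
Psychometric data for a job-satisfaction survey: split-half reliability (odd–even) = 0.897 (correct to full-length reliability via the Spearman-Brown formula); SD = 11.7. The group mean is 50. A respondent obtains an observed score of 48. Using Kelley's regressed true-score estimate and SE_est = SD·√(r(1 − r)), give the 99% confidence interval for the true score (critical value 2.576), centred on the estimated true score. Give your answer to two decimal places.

[41.28, 54.94]

Spearman-Brown: r = 2(0.897) / (1 + 0.897) = 1.79400 / 1.89700 ≈ 0.94570
T̂ = r·X + (1 − r)·M = 0.94570×48 + 0.05430×50 ≈ 45.39378 + 2.71481 ≈ 48.10859
SE_est = 11.70000·√[r(1 − r)] ≈ 2.65124
99% CI: 48.10859 ± 6.82958 ≈ (41.27901, 54.93818)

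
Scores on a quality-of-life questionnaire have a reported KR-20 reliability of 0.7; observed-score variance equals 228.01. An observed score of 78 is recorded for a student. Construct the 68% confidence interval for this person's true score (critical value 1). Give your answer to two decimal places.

[69.73, 86.27]

SD = √228.01 = 15.1000
SEM = 15.1000 · √(1 − 0.7000) = 15.1000 · √0.3000 ≈ 15.1000 · 0.5477 ≈ 8.2706
Half-width = 1·8.2706 ≈ 8.2706
CI = 78 ± 8.2706 → [69.7294, 86.2706]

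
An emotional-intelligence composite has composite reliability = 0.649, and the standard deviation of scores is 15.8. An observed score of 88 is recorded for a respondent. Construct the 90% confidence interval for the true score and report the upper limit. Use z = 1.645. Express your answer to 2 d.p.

103.40

SEM = 15.8000 · √(1 − 0.6490) = 15.8000 · √0.3510 ≈ 15.8000 · 0.5925 ≈ 9.3607
1.645 · SEM ≈ 15.3984
Upper bound: 88 + 15.3984 = 103.3984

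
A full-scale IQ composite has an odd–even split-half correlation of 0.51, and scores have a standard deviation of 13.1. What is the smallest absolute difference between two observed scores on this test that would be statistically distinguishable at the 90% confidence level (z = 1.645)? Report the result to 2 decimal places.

17.36

r_full = 2·0.51 / (1 + 0.51) ≃ 0.67550
SEM = 13.10000×√(1 − 0.67550) ≃ 7.46244
SE_diff = √2 × SEM ≃ 10.55348
Minimum reliable difference = 1.645 × SE_diff ≃ 1.645 × 10.55348 ≃ 17.36048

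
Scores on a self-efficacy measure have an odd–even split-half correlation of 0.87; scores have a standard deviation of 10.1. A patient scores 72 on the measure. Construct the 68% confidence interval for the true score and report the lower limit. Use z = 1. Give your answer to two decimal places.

Spearman-Brown: r = 2(0.87) / (1 + 0.87) = 1.740 / 1.870 ≈ 0.930
SEM = 10.100*√(1 − 0.930) ≈ 2.663
1 * SEM ≈ 2.663
Lower bound: 72 − 2.663 = 69.337

69.34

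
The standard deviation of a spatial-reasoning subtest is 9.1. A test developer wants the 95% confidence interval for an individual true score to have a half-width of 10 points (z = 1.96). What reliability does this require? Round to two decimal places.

0.69

SEM needed = half-width / z = 10/1.96 ≃ 5.102
r = 1 − (5.102/9.1)² ≃ 1 − 0.314 ≃ 0.686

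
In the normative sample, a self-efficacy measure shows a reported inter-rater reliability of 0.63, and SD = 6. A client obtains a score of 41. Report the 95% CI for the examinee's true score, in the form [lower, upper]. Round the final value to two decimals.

SEM = 6.0000×√(1 − 0.6300) ≈ 3.6497
1.96 × SEM ≈ 7.1533
CI = 41 ± 7.1533 → [33.8467, 48.1533]

[33.85, 48.15]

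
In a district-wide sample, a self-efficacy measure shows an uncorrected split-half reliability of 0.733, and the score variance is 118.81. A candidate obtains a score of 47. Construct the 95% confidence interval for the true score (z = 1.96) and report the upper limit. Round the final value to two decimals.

SD = √118.81 ≈ 10.900
Full-length reliability (Spearman-Brown) = 2(0.733)/(1+0.733) ≈ 0.846
SEM = 10.900·√(1 − 0.846) ≈ 4.278
Half-width = 1.96·4.278 ≈ 8.386
Upper limit = 47 + 8.386 ≈ 55.386

55.39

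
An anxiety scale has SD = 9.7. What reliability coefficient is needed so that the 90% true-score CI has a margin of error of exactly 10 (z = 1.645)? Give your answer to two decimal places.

SEM needed = half-width / z = 10/1.645 ≈ 6.079
Required reliability = 1 − (SEM/SD)² = 1 − 0.393 ≈ 0.607

0.61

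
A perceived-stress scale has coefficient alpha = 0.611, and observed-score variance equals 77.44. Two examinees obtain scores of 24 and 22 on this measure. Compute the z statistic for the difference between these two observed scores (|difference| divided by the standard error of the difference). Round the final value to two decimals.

0.26

SD = √77.44 ≃ 8.800
SEM = 8.800 · √(1 − 0.611) = 8.800 · √0.389 ≃ 8.800 · 0.624 ≃ 5.489
SE_diff = SEM · √2 ≃ 5.489 · 1.414 ≃ 7.762
z = 2 / 7.762 ≃ 0.258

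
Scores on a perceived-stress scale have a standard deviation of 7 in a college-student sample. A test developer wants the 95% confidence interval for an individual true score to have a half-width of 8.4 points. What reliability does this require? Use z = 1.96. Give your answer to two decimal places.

Required SEM = 8.4 / 1.96 ≈ 4.286
Required reliability = 1 − (SEM/SD)² = 1 − 0.375 ≈ 0.625

0.63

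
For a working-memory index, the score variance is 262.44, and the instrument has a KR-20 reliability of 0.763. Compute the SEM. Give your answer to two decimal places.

σ = 262.44^(1/2) = 16.2000
SEM = 16.2000*√(1 − 0.7630) ≃ 7.8866

7.89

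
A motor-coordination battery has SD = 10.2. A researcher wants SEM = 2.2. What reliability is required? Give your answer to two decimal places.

r = 1 − (SEM / SD)² = 1 − (2.2000 / 10.2)² ≈ 1 − 0.0465 ≈ 0.9535

0.95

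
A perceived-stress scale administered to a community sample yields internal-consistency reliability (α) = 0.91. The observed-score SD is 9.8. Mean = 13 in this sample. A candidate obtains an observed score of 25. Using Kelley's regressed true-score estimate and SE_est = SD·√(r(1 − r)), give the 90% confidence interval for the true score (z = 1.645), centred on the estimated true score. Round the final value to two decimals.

Estimated true score = 0.9100×25 + (1 − 0.9100)×13 ≈ 23.9200
SE_est = 9.8000·√[r(1 − r)] ≈ 2.8046
90% CI: 23.9200 ± 4.6135 ≈ (19.3065, 28.5335)

[19.31, 28.53]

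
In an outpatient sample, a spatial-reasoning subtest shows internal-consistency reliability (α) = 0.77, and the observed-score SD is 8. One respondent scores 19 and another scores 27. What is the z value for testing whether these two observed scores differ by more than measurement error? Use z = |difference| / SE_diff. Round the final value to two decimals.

SEM = 8.000 * √(1 − 0.770) = 8.000 * √0.230 ≃ 8.000 * 0.480 ≃ 3.837
Standard error of the difference = 3.837·√2 ≃ 5.426
z = 8 / 5.426 ≃ 1.474

1.47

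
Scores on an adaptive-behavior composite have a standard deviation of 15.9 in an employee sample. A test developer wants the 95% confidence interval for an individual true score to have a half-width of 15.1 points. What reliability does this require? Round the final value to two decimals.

0.77

Required SEM = 15.1 / 1.96 ≈ 7.7041
Required reliability = 1 − (SEM/SD)² = 1 − 0.2348 ≈ 0.7652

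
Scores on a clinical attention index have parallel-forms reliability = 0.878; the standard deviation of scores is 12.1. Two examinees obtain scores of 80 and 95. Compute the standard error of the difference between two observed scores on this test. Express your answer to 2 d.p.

SEM = 12.1000 · √(1 − 0.8780) = 12.1000 · √0.1220 ≈ 12.1000 · 0.3493 ≈ 4.2263
SE_diff = SEM · √2 ≈ 4.2263 · 1.4142 ≈ 5.9770

5.98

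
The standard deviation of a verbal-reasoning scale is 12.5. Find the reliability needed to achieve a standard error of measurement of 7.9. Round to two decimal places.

0.60

Required reliability = 1 − (SEM/SD)² = 1 − 0.3994 ≈ 0.6006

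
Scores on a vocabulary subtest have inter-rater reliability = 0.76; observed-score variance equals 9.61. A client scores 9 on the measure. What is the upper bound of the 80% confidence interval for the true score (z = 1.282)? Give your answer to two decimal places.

SD = √9.61 ≈ 3.10000
SEM = 3.10000 * √(1 − 0.76000) = 3.10000 * √0.24000 ≈ 3.10000 * 0.48990 ≈ 1.51868
1.282 * SEM ≈ 1.94695
Upper limit = 9 + 1.94695 ≈ 10.94695

10.95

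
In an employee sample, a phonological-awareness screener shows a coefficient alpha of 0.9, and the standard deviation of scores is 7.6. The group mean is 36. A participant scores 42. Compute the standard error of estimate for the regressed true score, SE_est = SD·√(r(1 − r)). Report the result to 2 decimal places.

SE_est = SD * √(r(1 − r)) = 7.600 * √0.090 ≃ 7.600 * 0.300 ≃ 2.280

2.28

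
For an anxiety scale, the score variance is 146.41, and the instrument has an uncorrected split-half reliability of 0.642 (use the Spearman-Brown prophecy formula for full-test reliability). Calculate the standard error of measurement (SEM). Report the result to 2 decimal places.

σ = 146.41^(1/2) = 12.1000
Full-length reliability (Spearman-Brown) = 2(0.642)/(1+0.642) ≈ 0.7820
SEM = 12.1000·√(1 − 0.7820) ≈ 5.6499

5.65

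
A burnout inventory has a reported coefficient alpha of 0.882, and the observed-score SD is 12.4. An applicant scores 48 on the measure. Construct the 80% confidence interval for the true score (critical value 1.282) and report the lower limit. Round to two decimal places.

42.54

SEM = 12.400·√(1 − 0.882) ≃ 4.260
Half-width = 1.282·4.260 ≃ 5.461
Lower bound: 48 − 5.461 = 42.539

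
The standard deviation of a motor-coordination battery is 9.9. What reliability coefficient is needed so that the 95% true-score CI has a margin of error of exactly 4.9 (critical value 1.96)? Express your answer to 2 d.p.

0.94

SEM needed = half-width / z = 4.9/1.96 ≈ 2.500
Required reliability = 1 − (SEM/SD)² = 1 − 0.064 ≈ 0.936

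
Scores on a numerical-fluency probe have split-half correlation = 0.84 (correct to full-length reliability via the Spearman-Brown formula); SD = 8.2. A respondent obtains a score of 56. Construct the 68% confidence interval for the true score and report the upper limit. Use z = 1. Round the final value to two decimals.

58.42

Full-length reliability (Spearman-Brown) = 2(0.84)/(1+0.84) ≈ 0.9130
SEM = 8.2000 * √(1 − 0.9130) = 8.2000 * √0.0870 ≈ 8.2000 * 0.2949 ≈ 2.4180
1 * SEM ≈ 2.4180
Upper limit = 56 + 2.4180 ≈ 58.4180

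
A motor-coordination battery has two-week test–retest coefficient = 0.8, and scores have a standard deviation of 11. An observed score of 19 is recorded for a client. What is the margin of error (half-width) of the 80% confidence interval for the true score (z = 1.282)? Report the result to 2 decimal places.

6.31

SEM = 11.0000×√(1 − 0.8000) ≈ 4.9193
Margin = 1.282 × 4.9193 ≈ 6.3066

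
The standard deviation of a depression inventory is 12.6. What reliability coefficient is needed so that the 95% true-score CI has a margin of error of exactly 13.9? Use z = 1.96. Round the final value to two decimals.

0.68

SEM needed = half-width / z = 13.9/1.96 ≃ 7.092
r = 1 − (7.092/12.6)² ≃ 1 − 0.317 ≃ 0.683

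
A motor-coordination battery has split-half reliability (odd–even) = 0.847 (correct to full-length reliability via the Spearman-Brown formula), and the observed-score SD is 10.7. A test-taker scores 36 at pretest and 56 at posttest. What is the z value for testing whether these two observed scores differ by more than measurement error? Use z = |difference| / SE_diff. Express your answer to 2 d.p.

4.59

Full-length reliability (Spearman-Brown) = 2(0.847)/(1+0.847) ≈ 0.9172
SEM = 10.7000 * √(1 − 0.9172) = 10.7000 * √0.0828 ≈ 10.7000 * 0.2878 ≈ 3.0796
SE_diff = SEM * √2 ≈ 3.0796 * 1.4142 ≈ 4.3552
z = |36 − 56| / 4.3552 = 20 / 4.3552 ≈ 4.5922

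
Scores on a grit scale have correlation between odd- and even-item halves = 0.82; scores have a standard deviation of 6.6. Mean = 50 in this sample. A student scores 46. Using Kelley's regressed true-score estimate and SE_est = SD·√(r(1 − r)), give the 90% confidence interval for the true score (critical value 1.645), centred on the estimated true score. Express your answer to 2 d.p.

r_full = 2·0.82 / (1 + 0.82) ≈ 0.90110
T̂ = 0.90110(46) + 0.09890(50) ≈ 46.39560
SE_est = 6.60000*√(0.90110*0.09890) ≈ 1.97029
CI = 46.39560 ± 1.645 * 1.97029 → [43.15447, 49.63674]

[43.15, 49.64]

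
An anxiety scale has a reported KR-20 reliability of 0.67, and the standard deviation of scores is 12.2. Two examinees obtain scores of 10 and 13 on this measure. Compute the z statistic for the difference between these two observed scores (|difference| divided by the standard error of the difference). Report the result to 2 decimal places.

0.30

SEM = 12.20000×√(1 − 0.67000) ≃ 7.00837
SE_diff = √2 × SEM ≃ 9.91133
z = 3 / 9.91133 ≃ 0.30268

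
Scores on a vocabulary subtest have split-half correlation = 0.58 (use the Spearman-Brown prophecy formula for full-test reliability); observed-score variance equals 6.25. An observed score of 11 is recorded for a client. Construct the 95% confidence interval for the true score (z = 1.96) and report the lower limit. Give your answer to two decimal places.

σ = 6.25^(1/2) = 2.500
Spearman-Brown: r = 2(0.58) / (1 + 0.58) = 1.160 / 1.580 ≈ 0.734
SEM = 2.500×√(1 − 0.734) ≈ 1.289
Margin = 1.96 × 1.289 ≈ 2.526
Lower limit = 11 − 2.526 ≈ 8.474

8.47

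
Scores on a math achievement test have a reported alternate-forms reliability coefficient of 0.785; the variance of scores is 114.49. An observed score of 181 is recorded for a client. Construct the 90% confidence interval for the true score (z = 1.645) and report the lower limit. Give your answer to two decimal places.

172.84

σ = 114.49^(1/2) = 10.7000
SEM = 10.7000·√(1 − 0.7850) ≈ 4.9614
Margin = 1.645 · 4.9614 ≈ 8.1615
Lower limit = 181 − 8.1615 ≈ 172.8385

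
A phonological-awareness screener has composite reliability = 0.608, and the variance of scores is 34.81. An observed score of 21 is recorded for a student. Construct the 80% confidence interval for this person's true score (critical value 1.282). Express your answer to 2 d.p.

[16.26, 25.74]

SD = √34.81 = 5.900
SEM = 5.900 * √(1 − 0.608) = 5.900 * √0.392 ≈ 5.900 * 0.626 ≈ 3.694
1.282 * SEM ≈ 4.736
Interval: (16.264, 25.736)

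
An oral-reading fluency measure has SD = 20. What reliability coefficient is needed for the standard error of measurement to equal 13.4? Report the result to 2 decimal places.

0.55

r = 1 − (13.400/20)² ≈ 1 − 0.449 ≈ 0.551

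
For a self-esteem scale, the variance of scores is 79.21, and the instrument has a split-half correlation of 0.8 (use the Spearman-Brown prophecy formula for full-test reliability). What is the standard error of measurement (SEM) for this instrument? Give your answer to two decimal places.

2.97

σ = 79.21^(1/2) = 8.9000
Full-length reliability (Spearman-Brown) = 2(0.8)/(1+0.8) ≃ 0.8889
The standard error of measurement is 8.9000×√(1 − 0.8889) ≃ 8.9000×0.3333 ≃ 2.9667.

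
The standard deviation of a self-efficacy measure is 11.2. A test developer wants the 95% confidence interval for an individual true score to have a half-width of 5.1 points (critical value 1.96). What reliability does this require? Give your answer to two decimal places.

SEM needed = half-width / z = 5.1/1.96 ≈ 2.6020
r = 1 − (2.6020/11.2)² ≈ 1 − 0.0540 ≈ 0.9460

0.95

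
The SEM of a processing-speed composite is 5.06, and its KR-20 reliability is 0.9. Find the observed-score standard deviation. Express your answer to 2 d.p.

SD = 5.06 / √(1 − 0.9) ≈ 16.00112

16.00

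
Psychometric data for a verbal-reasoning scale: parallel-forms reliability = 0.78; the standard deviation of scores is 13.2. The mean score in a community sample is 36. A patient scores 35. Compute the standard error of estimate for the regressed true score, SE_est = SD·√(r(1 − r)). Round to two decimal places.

5.47

SE_est = SD · √(r(1 − r)) = 13.200 · √0.172 ≈ 13.200 · 0.414 ≈ 5.468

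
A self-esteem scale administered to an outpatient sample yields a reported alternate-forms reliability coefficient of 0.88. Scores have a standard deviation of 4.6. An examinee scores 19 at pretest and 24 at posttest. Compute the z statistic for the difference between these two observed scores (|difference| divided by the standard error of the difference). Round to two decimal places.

2.22

SEM = 4.60000 · √(1 − 0.88000) = 4.60000 · √0.12000 ≃ 4.60000 · 0.34641 ≃ 1.59349
SE_diff = √2 · SEM ≃ 2.25353
z = |19 − 24| / 2.25353 = 5 / 2.25353 ≃ 2.21874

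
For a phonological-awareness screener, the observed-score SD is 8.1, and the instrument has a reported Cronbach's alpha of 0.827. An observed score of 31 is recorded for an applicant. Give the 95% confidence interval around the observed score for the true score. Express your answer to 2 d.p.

[24.40, 37.60]

SEM = 8.100 × √(1 − 0.827) = 8.100 × √0.173 ≃ 8.100 × 0.416 ≃ 3.369
Margin = 1.96 × 3.369 ≃ 6.603
CI = 31 ± 6.603 → [24.397, 37.603]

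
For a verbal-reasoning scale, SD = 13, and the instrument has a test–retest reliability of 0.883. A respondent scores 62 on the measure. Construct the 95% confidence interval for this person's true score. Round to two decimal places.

[53.28, 70.72]

The standard error of measurement is 13.00000×√(1 − 0.88300) ≈ 13.00000×0.34205 ≈ 4.44668.
Half-width = 1.96×4.44668 ≈ 8.71550
CI = 62 ± 8.71550 → [53.28450, 70.71550]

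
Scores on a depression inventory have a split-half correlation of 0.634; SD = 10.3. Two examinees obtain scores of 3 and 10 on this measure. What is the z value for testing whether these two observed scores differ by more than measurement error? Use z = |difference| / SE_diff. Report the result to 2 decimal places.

1.02

Full-length reliability (Spearman-Brown) = 2(0.634)/(1+0.634) ≈ 0.77601
The standard error of measurement is 10.30000·√(1 − 0.77601) ≈ 10.30000·0.47328 ≈ 4.87474.
Standard error of the difference = 4.87474·√2 ≈ 6.89393
z = 7 / 6.89393 ≈ 1.01539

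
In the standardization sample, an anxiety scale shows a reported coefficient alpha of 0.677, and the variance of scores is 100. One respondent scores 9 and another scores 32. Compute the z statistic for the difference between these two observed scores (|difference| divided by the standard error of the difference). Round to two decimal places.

2.86

SD = √100 ≈ 10.0000
SEM = 10.0000 * √(1 − 0.6770) = 10.0000 * √0.3230 ≈ 10.0000 * 0.5683 ≈ 5.6833
Standard error of the difference = 5.6833·√2 ≈ 8.0374
z = 23 / 8.0374 ≈ 2.8616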